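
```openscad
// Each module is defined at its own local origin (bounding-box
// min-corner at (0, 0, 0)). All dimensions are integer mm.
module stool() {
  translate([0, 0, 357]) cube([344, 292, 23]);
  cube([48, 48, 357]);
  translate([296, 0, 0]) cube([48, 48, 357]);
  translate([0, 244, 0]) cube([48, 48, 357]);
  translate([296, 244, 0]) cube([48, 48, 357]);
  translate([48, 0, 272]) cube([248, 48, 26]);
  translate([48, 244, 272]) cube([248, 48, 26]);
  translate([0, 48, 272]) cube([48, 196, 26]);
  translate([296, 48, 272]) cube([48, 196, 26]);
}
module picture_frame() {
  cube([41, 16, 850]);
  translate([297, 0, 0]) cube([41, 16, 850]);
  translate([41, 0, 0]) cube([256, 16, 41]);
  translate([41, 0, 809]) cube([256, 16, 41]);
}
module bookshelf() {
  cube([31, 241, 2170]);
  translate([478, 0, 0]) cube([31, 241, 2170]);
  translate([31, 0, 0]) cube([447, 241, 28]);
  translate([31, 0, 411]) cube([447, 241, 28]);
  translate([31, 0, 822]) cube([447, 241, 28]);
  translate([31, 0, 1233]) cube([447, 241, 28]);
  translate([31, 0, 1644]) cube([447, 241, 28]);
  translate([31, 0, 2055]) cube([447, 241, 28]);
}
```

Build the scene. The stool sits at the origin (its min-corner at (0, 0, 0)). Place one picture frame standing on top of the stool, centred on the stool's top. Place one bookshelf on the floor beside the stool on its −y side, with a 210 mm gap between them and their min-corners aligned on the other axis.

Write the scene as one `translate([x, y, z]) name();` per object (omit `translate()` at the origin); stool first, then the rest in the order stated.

stool();
translate([3, 138, 380]) picture_frame();
translate([0, -451, 0]) bookshelf();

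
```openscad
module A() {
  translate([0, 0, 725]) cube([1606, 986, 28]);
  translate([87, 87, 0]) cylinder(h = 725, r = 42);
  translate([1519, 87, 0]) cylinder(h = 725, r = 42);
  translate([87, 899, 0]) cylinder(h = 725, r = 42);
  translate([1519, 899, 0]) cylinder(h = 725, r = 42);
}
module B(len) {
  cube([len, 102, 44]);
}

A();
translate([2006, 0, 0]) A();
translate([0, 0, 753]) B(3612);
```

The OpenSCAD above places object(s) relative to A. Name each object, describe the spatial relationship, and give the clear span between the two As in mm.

A is a table. B is a beam. A beam spans the tops of two tables. The clear span between the two tables is 400 mm.

Second table starts at x = 2006; first ends at x = 1606; clear span = 2006 − 1606 = 400 mm.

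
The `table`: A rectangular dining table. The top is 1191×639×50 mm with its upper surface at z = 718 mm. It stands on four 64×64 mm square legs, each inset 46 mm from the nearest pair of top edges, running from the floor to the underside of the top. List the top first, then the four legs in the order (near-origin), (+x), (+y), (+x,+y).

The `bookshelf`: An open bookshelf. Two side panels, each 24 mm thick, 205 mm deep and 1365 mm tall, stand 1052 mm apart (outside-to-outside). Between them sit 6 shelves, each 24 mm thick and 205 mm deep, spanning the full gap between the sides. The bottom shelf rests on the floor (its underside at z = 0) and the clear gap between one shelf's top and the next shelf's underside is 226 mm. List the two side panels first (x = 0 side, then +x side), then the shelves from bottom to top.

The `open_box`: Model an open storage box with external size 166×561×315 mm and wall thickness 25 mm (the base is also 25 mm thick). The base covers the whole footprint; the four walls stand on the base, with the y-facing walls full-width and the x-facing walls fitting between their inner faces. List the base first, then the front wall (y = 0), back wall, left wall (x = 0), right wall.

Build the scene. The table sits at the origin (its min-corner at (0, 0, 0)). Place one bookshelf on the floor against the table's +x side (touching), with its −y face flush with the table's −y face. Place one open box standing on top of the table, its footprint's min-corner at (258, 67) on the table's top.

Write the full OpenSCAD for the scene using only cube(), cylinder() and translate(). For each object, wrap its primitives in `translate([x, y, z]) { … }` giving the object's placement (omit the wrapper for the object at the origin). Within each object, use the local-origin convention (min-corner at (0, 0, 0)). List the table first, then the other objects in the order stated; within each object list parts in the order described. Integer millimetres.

translate([0, 0, 668]) cube([1191, 639, 50]);
translate([46, 46, 0]) cube([64, 64, 668]);
translate([1081, 46, 0]) cube([64, 64, 668]);
translate([46, 529, 0]) cube([64, 64, 668]);
translate([1081, 529, 0]) cube([64, 64, 668]);
translate([1191, 0, 0]) {
  cube([24, 205, 1365]);
  translate([1028, 0, 0]) cube([24, 205, 1365]);
  translate([24, 0, 0]) cube([1004, 205, 24]);
  translate([24, 0, 250]) cube([1004, 205, 24]);
  translate([24, 0, 500]) cube([1004, 205, 24]);
  translate([24, 0, 750]) cube([1004, 205, 24]);
  translate([24, 0, 1000]) cube([1004, 205, 24]);
  translate([24, 0, 1250]) cube([1004, 205, 24]);
}
translate([258, 67, 718]) {
  cube([166, 561, 25]);
  translate([0, 0, 25]) cube([166, 25, 290]);
  translate([0, 536, 25]) cube([166, 25, 290]);
  translate([0, 25, 25]) cube([25, 511, 290]);
  translate([141, 25, 25]) cube([25, 511, 290]);
}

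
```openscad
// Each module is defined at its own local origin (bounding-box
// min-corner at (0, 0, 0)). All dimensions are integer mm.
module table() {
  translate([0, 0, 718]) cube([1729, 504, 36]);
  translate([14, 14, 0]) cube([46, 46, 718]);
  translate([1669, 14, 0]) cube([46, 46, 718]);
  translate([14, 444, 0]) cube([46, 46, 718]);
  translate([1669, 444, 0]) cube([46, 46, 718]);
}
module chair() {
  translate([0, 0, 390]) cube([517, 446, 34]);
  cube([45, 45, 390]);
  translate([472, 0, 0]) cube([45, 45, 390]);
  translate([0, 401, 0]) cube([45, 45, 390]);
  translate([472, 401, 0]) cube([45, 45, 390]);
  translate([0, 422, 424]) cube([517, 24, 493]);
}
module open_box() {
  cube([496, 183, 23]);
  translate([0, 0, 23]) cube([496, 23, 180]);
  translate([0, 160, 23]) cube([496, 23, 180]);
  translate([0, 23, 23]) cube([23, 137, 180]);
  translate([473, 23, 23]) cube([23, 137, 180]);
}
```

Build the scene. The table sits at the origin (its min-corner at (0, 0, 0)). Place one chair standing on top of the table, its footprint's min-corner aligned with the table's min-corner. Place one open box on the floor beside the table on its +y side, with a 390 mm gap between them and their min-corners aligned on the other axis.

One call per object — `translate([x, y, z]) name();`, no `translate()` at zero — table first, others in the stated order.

table();
translate([0, 0, 754]) chair();
translate([0, 894, 0]) open_box();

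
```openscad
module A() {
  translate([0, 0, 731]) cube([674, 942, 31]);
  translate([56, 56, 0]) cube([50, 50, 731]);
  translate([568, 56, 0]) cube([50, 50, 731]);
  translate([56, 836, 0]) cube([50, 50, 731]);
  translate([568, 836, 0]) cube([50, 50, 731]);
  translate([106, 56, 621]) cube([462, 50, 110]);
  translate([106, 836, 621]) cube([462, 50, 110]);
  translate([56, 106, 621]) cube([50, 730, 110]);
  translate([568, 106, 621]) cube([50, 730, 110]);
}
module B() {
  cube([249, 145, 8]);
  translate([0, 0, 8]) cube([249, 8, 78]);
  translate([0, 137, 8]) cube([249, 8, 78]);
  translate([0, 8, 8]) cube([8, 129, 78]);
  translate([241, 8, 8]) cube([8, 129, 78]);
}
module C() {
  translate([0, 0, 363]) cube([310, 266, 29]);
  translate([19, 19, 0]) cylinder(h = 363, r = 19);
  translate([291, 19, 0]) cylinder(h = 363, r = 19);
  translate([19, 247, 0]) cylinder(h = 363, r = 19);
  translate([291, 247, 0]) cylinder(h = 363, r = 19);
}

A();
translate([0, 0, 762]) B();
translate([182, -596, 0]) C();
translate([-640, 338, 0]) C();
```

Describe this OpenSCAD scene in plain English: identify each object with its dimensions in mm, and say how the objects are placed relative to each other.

A is a table: top 674 mm (x) × 942 mm (y), 31 mm thick, upper face at z = 762 mm, on four 50×50 mm square legs, each inset 56 mm from the nearest pair of top edges, running from z = 0 to the bottom of the top. Four apron rails, 50 mm thick and 110 mm tall, run between adjacent legs with their top edges flush with the underside of the top and their outer faces flush with the legs' outer faces.

B is an open storage box with external size 249×145×86 mm and wall thickness 8 mm (the base is also 8 mm thick). The base covers the whole footprint; the four walls stand on the base, with the y-facing walls full-width and the x-facing walls fitting between their inner faces.

C is a simple wooden stool: a rectangular seat 310 mm (x) by 266 mm (y), 29 mm thick, top face at z = 392 mm, on four round legs, each 38 mm in diameter. The legs rest on z = 0, each leg's axis is inset half a diameter from the nearest pair of seat edges (so the leg's bounding box is flush with the corner).

The open box is on top of the table. Two stools sit around the table at the −y, −x sides.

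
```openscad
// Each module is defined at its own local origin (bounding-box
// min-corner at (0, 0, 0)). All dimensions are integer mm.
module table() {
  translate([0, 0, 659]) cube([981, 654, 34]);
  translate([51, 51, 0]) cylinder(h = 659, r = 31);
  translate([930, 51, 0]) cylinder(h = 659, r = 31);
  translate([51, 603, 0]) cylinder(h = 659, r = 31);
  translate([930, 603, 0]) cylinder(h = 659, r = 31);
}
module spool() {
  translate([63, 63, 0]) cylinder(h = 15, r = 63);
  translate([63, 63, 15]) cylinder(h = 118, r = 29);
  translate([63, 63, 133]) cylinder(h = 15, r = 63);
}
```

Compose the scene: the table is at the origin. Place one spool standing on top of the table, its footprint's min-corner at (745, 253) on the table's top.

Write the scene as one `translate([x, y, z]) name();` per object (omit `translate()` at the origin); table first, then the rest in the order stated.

table();
translate([745, 253, 693]) spool();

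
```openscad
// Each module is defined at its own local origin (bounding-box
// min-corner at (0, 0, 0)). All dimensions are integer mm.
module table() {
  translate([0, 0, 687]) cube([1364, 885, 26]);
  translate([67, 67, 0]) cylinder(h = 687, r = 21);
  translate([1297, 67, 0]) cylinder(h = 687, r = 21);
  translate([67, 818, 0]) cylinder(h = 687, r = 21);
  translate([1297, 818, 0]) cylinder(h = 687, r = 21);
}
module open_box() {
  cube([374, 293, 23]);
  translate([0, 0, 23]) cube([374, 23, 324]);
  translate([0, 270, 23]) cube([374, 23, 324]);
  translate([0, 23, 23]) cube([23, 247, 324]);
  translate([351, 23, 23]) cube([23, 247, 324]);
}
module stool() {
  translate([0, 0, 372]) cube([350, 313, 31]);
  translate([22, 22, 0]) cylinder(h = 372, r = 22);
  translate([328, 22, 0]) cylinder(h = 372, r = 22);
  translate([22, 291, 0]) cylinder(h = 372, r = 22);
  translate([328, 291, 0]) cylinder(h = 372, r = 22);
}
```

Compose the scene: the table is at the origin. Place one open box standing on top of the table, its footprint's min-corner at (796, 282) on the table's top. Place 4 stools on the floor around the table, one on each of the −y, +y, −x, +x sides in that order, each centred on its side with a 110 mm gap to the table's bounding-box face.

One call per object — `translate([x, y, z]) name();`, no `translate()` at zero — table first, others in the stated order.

table();
translate([796, 282, 713]) open_box();
translate([507, -423, 0]) stool();
translate([507, 995, 0]) stool();
translate([-460, 286, 0]) stool();
translate([1474, 286, 0]) stool();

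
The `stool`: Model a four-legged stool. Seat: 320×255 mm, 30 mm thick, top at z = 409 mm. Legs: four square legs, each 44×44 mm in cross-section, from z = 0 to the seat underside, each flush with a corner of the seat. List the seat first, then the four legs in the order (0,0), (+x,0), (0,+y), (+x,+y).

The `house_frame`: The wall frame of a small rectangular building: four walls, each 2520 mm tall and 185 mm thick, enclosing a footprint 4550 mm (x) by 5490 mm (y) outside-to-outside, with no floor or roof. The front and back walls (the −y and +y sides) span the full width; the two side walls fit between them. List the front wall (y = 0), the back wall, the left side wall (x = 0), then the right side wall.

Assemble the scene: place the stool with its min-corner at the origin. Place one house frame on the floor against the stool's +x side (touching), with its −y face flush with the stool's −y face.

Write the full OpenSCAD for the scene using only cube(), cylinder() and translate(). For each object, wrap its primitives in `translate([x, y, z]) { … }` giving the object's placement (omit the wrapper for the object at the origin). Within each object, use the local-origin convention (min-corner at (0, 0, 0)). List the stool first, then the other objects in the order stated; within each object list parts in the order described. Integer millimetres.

translate([0, 0, 379]) cube([320, 255, 30]);
cube([44, 44, 379]);
translate([276, 0, 0]) cube([44, 44, 379]);
translate([0, 211, 0]) cube([44, 44, 379]);
translate([276, 211, 0]) cube([44, 44, 379]);
translate([320, 0, 0]) {
  cube([4550, 185, 2520]);
  translate([0, 5305, 0]) cube([4550, 185, 2520]);
  translate([0, 185, 0]) cube([185, 5120, 2520]);
  translate([4365, 185, 0]) cube([185, 5120, 2520]);
}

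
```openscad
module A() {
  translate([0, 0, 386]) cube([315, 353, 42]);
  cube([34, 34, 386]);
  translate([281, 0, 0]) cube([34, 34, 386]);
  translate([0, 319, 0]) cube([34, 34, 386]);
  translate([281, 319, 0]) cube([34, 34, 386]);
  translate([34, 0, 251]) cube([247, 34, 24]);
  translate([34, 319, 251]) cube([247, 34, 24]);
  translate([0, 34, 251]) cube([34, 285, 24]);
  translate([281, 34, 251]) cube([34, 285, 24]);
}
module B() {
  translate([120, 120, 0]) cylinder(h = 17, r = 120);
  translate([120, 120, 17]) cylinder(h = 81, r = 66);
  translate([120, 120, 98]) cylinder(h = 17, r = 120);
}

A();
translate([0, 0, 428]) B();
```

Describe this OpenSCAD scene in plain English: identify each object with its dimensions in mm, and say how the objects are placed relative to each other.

A is a simple wooden stool: a rectangular seat 315 mm (x) by 353 mm (y), 42 mm thick, top face at z = 428 mm, on four square legs, each 34×34 mm in cross-section. The legs rest on z = 0, each flush with a corner of the seat. Four stretchers, 34 mm wide and 24 mm tall, connect adjacent legs with their undersides at z = 251 mm, each running between the inner faces of the legs it joins and aligned with the legs' outer faces on the other axis.

B is a spool: two coaxial disc flanges of radius 120 mm and thickness 17 mm, joined by a core cylinder of radius 66 mm and height 81 mm. The lower flange rests on z = 0 and the three cylinders share a vertical axis.

The spool is on top of the stool.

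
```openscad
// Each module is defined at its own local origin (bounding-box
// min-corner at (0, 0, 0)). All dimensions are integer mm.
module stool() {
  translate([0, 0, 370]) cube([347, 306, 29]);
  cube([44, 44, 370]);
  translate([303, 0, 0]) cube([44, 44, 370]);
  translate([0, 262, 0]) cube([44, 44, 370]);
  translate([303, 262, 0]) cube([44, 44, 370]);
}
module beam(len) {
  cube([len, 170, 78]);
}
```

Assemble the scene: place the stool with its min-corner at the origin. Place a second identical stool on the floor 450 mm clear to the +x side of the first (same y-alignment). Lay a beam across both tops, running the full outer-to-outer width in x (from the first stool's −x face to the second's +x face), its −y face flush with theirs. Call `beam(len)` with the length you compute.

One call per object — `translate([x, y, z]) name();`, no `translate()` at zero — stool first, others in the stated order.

stool();
translate([797, 0, 0]) stool();
translate([0, 0, 399]) beam(1144);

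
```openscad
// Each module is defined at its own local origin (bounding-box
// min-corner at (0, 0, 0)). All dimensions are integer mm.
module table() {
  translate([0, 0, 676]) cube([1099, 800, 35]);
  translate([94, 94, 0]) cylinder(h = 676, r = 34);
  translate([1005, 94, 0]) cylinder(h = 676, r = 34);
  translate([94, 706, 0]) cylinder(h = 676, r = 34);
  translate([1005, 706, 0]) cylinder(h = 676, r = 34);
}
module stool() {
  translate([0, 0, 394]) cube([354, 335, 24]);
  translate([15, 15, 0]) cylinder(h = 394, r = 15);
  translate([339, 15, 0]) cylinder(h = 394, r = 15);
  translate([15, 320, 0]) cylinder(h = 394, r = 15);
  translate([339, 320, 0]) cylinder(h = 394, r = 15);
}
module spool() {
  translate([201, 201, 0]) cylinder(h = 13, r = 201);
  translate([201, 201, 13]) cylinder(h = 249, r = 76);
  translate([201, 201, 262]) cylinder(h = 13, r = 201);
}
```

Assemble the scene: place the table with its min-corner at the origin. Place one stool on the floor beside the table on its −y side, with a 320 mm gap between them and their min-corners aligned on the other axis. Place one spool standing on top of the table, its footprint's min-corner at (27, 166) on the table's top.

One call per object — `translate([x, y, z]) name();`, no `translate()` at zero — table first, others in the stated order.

table();
translate([0, -655, 0]) stool();
translate([27, 166, 711]) spool();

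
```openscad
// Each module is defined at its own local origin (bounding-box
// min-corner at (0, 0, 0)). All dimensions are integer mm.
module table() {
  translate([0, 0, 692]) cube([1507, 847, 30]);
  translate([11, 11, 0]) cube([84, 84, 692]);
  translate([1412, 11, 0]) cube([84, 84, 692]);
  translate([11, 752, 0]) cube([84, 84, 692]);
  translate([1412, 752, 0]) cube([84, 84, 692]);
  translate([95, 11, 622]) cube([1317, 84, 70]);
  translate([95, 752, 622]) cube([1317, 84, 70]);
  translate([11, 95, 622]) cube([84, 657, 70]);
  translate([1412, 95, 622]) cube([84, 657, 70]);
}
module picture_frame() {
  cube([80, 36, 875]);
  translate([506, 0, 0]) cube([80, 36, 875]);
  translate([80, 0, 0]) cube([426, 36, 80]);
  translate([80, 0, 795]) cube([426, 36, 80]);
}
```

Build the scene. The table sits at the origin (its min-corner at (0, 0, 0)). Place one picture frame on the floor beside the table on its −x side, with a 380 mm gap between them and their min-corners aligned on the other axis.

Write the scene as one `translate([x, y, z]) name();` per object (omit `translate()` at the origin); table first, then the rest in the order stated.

table();
translate([-966, 0, 0]) picture_frame();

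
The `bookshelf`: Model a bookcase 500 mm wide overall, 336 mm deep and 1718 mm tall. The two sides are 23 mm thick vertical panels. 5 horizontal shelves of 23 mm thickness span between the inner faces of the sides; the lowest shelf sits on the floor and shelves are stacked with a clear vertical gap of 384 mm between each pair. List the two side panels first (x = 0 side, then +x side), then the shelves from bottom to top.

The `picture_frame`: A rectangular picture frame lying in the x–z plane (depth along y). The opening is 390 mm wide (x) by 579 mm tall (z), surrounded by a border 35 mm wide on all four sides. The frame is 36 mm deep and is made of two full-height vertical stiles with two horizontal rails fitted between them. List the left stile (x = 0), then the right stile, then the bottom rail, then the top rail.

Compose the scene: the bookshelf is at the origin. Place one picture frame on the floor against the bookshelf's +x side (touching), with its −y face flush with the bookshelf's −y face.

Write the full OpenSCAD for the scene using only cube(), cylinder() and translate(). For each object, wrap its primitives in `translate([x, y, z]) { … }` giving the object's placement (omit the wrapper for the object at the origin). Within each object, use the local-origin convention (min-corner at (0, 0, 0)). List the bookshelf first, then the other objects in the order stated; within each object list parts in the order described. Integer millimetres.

cube([23, 336, 1718]);
translate([477, 0, 0]) cube([23, 336, 1718]);
translate([23, 0, 0]) cube([454, 336, 23]);
translate([23, 0, 407]) cube([454, 336, 23]);
translate([23, 0, 814]) cube([454, 336, 23]);
translate([23, 0, 1221]) cube([454, 336, 23]);
translate([23, 0, 1628]) cube([454, 336, 23]);
translate([500, 0, 0]) {
  cube([35, 36, 649]);
  translate([425, 0, 0]) cube([35, 36, 649]);
  translate([35, 0, 0]) cube([390, 36, 35]);
  translate([35, 0, 614]) cube([390, 36, 35]);
}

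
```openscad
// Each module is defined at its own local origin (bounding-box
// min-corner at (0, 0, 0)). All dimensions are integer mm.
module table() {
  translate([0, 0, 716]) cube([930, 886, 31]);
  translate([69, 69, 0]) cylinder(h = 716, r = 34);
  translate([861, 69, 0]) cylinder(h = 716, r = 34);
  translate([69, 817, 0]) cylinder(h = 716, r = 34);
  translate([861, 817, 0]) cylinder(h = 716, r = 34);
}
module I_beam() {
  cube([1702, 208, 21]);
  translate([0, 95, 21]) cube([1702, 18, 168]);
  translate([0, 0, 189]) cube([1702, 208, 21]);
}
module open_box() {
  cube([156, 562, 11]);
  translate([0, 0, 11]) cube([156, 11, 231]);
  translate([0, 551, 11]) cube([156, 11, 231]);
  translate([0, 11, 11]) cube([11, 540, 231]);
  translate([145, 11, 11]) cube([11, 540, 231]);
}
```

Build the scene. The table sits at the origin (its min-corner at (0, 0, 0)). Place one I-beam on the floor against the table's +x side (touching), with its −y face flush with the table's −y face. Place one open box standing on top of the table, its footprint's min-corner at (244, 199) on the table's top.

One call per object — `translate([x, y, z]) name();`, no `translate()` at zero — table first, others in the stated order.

table();
translate([930, 0, 0]) I_beam();
translate([244, 199, 747]) open_box();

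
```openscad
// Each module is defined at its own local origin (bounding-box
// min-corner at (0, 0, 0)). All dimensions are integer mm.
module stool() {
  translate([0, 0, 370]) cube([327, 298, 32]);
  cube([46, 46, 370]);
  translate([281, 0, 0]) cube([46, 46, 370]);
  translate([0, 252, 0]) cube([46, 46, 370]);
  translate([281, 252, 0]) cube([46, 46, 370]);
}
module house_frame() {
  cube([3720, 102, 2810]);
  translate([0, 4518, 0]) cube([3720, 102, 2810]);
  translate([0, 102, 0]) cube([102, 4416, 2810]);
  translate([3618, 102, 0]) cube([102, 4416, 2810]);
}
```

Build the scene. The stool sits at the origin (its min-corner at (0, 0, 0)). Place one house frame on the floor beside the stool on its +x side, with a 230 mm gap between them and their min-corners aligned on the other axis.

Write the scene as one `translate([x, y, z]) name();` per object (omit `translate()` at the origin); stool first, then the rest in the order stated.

stool();
translate([557, 0, 0]) house_frame();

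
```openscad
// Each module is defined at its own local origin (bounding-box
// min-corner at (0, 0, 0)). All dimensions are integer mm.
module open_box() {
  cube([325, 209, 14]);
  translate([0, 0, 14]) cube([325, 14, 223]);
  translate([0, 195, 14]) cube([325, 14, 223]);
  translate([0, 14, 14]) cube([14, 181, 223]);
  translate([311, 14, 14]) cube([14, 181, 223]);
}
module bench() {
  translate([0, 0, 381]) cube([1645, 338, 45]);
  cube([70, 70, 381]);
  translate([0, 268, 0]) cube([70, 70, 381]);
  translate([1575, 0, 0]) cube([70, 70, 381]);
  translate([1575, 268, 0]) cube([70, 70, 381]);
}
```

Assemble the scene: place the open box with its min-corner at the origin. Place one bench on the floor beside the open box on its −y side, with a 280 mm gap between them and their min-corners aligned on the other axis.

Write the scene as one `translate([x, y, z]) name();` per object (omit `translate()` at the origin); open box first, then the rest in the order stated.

open_box();
translate([0, -618, 0]) bench();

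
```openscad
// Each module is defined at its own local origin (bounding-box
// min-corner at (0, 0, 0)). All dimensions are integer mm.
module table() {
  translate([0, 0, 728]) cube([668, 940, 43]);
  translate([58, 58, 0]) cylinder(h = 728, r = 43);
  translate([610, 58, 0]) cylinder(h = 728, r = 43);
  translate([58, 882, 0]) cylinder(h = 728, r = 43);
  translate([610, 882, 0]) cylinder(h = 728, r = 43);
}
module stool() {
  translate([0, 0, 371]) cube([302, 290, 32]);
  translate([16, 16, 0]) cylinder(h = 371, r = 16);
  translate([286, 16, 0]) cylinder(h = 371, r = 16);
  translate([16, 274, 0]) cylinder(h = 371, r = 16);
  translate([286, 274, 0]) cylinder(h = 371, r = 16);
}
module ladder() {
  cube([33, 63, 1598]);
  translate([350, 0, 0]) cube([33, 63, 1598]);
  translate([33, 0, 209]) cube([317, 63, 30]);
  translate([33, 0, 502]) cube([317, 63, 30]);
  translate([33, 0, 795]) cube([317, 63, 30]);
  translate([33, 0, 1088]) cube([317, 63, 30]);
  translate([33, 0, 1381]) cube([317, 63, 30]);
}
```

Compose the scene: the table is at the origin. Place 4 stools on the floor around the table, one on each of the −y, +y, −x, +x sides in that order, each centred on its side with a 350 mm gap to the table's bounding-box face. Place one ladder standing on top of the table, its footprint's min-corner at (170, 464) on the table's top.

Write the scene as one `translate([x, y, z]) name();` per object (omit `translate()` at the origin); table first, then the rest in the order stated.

table();
translate([183, -640, 0]) stool();
translate([183, 1290, 0]) stool();
translate([-652, 325, 0]) stool();
translate([1018, 325, 0]) stool();
translate([170, 464, 771]) ladder();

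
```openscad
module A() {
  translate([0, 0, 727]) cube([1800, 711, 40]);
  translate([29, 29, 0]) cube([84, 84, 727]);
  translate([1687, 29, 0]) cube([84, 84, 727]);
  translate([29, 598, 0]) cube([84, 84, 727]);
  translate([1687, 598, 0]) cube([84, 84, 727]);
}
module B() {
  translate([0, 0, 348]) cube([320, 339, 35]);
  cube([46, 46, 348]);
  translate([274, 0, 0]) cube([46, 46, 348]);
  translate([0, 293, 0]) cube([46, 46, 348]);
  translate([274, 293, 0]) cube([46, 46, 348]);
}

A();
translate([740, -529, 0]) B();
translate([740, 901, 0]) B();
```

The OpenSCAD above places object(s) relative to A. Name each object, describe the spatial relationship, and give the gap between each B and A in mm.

A is a table. B is a stool. Two stools sit around the table at the −y, +y sides. The gap between each stool and the table is 190 mm.

Each stool's nearest face is 190 mm from the table's bounding box.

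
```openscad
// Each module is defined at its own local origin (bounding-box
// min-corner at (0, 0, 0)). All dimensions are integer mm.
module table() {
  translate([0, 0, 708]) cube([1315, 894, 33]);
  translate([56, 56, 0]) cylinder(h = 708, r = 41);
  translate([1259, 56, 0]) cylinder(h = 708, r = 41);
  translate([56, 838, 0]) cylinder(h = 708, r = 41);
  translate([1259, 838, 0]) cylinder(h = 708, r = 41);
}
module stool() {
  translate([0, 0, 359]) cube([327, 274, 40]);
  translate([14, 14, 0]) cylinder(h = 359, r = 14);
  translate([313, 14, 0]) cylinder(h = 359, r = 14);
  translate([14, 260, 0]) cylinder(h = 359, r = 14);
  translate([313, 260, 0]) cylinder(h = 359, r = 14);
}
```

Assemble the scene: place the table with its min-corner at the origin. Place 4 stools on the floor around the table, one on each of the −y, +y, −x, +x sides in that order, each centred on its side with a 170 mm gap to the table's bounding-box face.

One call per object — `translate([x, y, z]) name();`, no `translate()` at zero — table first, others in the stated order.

table();
translate([494, -444, 0]) stool();
translate([494, 1064, 0]) stool();
translate([-497, 310, 0]) stool();
translate([1485, 310, 0]) stool();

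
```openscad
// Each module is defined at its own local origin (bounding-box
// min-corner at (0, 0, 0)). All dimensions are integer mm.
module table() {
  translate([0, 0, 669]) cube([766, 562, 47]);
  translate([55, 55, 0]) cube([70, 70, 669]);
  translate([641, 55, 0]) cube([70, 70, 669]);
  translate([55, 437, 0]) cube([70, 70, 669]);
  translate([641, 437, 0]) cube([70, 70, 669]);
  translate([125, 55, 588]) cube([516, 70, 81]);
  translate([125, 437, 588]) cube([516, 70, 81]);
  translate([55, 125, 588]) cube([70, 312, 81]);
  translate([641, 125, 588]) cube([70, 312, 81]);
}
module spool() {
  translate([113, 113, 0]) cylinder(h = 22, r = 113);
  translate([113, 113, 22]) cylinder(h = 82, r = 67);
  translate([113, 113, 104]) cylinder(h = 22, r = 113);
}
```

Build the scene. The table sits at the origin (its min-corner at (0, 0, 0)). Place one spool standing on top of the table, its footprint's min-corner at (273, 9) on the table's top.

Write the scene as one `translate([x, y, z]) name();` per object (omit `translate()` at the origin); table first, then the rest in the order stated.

table();
translate([273, 9, 716]) spool();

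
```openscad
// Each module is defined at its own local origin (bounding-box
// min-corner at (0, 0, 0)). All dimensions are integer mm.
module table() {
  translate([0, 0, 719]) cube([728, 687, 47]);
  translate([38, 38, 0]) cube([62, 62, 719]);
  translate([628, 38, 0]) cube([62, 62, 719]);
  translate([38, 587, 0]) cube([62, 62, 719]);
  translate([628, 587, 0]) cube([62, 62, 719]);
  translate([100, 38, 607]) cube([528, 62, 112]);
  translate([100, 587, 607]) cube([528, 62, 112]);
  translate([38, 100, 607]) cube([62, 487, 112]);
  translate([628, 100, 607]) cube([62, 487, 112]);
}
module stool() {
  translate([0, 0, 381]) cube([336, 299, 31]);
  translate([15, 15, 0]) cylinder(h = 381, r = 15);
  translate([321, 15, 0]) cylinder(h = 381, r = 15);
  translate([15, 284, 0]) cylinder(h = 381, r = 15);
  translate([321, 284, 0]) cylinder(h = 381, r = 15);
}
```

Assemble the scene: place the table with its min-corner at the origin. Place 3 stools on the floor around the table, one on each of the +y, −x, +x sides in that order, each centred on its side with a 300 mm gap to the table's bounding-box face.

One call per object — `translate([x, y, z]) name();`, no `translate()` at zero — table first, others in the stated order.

table();
translate([196, 987, 0]) stool();
translate([-636, 194, 0]) stool();
translate([1028, 194, 0]) stool();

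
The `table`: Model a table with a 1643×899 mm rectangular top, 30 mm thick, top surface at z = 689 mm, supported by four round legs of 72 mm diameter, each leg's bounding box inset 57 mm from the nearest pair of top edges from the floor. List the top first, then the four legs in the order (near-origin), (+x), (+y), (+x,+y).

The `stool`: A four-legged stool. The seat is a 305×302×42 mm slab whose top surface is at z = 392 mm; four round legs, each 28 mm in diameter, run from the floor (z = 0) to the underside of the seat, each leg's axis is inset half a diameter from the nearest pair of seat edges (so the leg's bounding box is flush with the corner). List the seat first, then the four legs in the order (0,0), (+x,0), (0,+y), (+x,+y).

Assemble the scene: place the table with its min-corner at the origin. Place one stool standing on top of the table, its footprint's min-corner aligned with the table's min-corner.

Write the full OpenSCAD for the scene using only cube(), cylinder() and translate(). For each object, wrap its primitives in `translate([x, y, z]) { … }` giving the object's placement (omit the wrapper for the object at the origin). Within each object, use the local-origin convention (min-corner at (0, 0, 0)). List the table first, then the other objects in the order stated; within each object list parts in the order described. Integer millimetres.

translate([0, 0, 659]) cube([1643, 899, 30]);
translate([93, 93, 0]) cylinder(h = 659, r = 36);
translate([1550, 93, 0]) cylinder(h = 659, r = 36);
translate([93, 806, 0]) cylinder(h = 659, r = 36);
translate([1550, 806, 0]) cylinder(h = 659, r = 36);
translate([0, 0, 689]) {
  translate([0, 0, 350]) cube([305, 302, 42]);
  translate([14, 14, 0]) cylinder(h = 350, r = 14);
  translate([291, 14, 0]) cylinder(h = 350, r = 14);
  translate([14, 288, 0]) cylinder(h = 350, r = 14);
  translate([291, 288, 0]) cylinder(h = 350, r = 14);
}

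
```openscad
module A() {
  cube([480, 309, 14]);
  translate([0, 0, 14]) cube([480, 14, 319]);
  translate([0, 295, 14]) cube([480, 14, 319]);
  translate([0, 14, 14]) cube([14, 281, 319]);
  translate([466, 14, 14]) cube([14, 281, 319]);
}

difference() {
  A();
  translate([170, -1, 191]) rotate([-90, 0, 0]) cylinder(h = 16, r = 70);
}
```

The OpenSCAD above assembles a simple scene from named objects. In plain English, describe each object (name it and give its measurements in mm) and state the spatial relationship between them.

A is an open storage box with external size 480×309×333 mm and wall thickness 14 mm (the base is also 14 mm thick). The base covers the whole footprint; the four walls stand on the base, with the y-facing walls full-width and the x-facing walls fitting between their inner faces.

The open box has a circular hole of radius 70 mm through its front wall, centred at (x = 170, z = 191).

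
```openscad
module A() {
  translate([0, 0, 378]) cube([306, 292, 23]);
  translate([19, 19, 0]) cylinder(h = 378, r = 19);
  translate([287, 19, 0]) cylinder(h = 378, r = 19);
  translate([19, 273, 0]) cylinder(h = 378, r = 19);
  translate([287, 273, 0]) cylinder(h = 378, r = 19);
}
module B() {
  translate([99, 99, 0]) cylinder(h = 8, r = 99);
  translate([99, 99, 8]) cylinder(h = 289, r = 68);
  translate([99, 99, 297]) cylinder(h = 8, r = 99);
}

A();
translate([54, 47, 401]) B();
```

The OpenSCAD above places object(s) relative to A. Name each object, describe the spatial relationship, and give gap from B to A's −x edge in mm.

The spool's min-x is at 54; the stool's min-x is 0; gap = 54 mm.

A is a stool. B is a spool. The spool is on top of the stool, centred. The gap from the spool to the stool's −x edge is 54 mm.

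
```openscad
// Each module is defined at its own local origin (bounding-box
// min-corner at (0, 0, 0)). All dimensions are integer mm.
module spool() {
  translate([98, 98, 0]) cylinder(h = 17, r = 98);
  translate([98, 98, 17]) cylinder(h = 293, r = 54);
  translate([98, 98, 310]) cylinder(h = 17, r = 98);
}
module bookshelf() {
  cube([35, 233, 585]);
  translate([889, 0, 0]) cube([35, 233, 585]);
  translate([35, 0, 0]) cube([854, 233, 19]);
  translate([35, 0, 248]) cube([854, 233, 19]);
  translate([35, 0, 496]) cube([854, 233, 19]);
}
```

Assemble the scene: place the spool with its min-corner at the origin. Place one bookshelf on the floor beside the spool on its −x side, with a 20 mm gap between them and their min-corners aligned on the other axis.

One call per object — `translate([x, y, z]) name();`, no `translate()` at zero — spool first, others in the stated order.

spool();
translate([-944, 0, 0]) bookshelf();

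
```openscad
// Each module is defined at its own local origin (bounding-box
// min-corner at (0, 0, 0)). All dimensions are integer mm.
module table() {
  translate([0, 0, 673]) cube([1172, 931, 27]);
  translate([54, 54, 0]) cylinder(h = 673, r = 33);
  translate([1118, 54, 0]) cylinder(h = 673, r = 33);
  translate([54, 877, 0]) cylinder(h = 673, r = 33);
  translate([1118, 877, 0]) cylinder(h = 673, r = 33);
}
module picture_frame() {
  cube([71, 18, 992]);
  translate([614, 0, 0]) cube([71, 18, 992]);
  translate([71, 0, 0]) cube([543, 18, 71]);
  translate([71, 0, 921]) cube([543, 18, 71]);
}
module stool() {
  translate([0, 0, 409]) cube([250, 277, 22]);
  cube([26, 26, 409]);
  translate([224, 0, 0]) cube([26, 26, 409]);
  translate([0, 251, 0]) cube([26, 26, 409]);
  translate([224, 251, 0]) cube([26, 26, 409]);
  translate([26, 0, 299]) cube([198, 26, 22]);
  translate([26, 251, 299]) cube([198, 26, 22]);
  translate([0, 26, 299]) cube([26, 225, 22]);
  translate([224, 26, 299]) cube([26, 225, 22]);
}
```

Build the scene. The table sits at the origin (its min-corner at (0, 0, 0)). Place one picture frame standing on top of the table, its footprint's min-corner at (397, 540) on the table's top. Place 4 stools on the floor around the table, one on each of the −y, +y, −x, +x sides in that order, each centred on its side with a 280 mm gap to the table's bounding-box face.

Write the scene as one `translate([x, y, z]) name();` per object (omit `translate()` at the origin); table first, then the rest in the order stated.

table();
translate([397, 540, 700]) picture_frame();
translate([461, -557, 0]) stool();
translate([461, 1211, 0]) stool();
translate([-530, 327, 0]) stool();
translate([1452, 327, 0]) stool();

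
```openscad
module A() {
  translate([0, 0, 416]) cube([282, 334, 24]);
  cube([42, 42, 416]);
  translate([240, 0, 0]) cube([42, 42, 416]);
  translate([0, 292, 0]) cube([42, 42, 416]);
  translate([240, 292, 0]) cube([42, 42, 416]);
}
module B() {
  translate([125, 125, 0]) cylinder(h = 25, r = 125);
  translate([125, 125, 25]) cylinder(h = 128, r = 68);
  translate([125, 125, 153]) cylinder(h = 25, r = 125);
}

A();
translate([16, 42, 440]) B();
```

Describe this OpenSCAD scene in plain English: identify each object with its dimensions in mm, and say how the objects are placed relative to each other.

A is a four-legged stool. The seat is a 282×334×24 mm slab whose top surface is at z = 440 mm; four square legs, each 42×42 mm in cross-section, run from the floor (z = 0) to the underside of the seat, each flush with a corner of the seat.

B is a spool: two coaxial disc flanges of radius 125 mm and thickness 25 mm, joined by a core cylinder of radius 68 mm and height 128 mm. The lower flange rests on z = 0 and the three cylinders share a vertical axis.

The spool is on top of the stool, centred.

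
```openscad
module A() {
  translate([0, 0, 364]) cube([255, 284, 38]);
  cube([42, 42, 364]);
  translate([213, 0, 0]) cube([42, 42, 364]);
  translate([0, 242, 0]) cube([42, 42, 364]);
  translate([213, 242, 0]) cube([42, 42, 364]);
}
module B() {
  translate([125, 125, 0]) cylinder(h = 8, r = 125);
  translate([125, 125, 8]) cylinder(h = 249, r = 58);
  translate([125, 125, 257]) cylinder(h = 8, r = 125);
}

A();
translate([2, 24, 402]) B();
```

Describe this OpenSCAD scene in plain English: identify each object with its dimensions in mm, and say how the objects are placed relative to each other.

A is a simple wooden stool: a rectangular seat 255 mm (x) by 284 mm (y), 38 mm thick, top face at z = 402 mm, on four square legs, each 42×42 mm in cross-section. The legs rest on z = 0, each flush with a corner of the seat.

B is a spool: two coaxial disc flanges of radius 125 mm and thickness 8 mm, joined by a core cylinder of radius 58 mm and height 249 mm. The lower flange rests on z = 0 and the three cylinders share a vertical axis.

The spool is on top of the stool.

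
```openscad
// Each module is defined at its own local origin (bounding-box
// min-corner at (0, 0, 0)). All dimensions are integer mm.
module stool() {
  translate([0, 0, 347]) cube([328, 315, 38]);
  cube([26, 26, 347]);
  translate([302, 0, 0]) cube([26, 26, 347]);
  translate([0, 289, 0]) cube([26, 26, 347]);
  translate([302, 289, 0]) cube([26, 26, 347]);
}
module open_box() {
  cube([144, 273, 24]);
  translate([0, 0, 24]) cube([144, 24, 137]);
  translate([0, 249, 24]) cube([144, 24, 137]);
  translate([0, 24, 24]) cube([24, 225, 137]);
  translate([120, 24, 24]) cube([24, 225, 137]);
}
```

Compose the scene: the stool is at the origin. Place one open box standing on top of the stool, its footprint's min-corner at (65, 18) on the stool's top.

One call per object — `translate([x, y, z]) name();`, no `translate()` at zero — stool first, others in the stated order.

stool();
translate([65, 18, 385]) open_box();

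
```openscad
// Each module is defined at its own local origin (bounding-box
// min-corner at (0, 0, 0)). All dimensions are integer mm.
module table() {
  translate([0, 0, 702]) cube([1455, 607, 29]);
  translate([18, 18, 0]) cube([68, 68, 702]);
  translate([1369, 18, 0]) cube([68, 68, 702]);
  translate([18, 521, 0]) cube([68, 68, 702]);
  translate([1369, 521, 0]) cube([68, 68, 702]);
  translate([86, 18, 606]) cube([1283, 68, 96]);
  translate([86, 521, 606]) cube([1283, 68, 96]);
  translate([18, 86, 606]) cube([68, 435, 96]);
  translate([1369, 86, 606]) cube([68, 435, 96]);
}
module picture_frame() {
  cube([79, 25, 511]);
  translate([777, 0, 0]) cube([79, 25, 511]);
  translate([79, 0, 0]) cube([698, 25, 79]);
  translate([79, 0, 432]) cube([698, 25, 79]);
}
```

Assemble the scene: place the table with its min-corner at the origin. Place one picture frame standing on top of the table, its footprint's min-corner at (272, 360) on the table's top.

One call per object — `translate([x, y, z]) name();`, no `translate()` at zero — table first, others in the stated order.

table();
translate([272, 360, 731]) picture_frame();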